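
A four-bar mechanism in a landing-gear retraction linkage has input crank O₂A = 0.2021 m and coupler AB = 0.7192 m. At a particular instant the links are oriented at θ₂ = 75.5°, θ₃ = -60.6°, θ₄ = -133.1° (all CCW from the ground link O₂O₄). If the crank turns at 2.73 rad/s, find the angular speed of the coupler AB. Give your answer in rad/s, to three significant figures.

ω₂ = 2.73 rad/s
Differentiating the loop-closure r₂e^{iθ₂}+r₃e^{iθ₃}=r₁+r₄e^{iθ₄} gives r₂ω₂e^{iθ₂}+r₃ω₃e^{iθ₃}=r₄ω₄e^{iθ₄}.
Eliminating the other unknown: ω₃ = r₂ω₂ sin(θ₄−θ₂) / [r₃ sin(θ₃−θ₄)].
Numerator sine = +0.47869; denominator sine = +0.95372.
Result = 0.2021·2.73·(+0.47869) / (0.7192·(+0.95372)) = +0.38505 rad/s; magnitude 0.38505 rad/s.

0.385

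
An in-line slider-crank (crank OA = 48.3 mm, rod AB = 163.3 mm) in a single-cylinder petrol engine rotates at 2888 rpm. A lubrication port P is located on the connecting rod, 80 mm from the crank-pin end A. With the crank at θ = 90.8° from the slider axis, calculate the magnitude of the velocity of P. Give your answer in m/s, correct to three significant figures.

ω = 302.4 rad/s.  Crank-pin speed |V_A| = rω = 14.607 m/s, perpendicular to OA.
Rod angle: sinφ = −(r/L) sinθ ⇒ φ = -17.202°; ω_rod = −rω cosθ/√(L²−r²sin²θ) = +1.3074 rad/s.
V_P = V_A + ω_rod × AP, with AP = 0.08 m along the rod.
Components: V_Px = −rω sinθ − a·ω_rod·sinφ = -14.575 m/s;  V_Py = rω cosθ + a·ω_rod·cosφ = -0.10404 m/s.
|V_P| = √(V_Px² + V_Py²) = 14.575 m/s.

14.6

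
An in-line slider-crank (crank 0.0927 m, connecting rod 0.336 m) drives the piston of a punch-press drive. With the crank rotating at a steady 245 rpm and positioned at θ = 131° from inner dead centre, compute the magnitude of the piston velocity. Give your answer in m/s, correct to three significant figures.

ω = 2π·245/60 = 25.66 rad/s
For an in-line slider-crank, x = r cosθ + √(L² − r² sin²θ), so v = −rω sinθ·[1 + r cosθ/√(L² − r² sin²θ)].
With r = 0.0927 m, L = 0.336 m, θ = 131°: √(L² − r² sin²θ) = 0.32864 m.
v = −0.0927·25.66·0.75471·[1 + 0.0927·-0.65606/0.32864] = -1.4628 m/s.
|v| = 1.4628 m/s.

1.46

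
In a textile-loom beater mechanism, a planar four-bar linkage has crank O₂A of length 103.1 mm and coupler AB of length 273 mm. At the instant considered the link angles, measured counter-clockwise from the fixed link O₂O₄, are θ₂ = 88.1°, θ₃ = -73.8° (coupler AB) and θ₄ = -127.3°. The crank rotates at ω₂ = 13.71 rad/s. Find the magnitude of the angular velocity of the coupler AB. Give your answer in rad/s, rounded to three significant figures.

ω₂ = 13.71 rad/s
Differentiating the loop-closure r₂e^{iθ₂}+r₃e^{iθ₃}=r₁+r₄e^{iθ₄} gives r₂ω₂e^{iθ₂}+r₃ω₃e^{iθ₃}=r₄ω₄e^{iθ₄}.
Eliminating the other unknown: ω₃ = r₂ω₂ sin(θ₄−θ₂) / [r₃ sin(θ₃−θ₄)].
Numerator sine = +0.57928; denominator sine = +0.80386.
Result = 0.1031·13.71·(+0.57928) / (0.273·(+0.80386)) = +3.7312 rad/s; magnitude 3.7312 rad/s.

3.73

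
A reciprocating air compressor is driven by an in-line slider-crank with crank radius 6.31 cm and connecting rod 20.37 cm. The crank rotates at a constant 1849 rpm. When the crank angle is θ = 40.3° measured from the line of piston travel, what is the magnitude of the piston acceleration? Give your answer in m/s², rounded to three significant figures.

1940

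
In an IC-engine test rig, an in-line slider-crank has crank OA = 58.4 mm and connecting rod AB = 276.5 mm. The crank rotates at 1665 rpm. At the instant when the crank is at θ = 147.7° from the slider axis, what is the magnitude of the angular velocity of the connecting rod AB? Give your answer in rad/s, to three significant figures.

ω = 174.4 rad/s (converted from 1665 rpm).
The rod makes angle φ with the slider axis where L sinφ = r sinθ; differentiating, L cosφ·φ̇ = r ω cosθ.
L cosφ = √(L² − r² sin²θ) = 0.27473 m.
|ω_rod| = r ω |cosθ| / √(L² − r² sin²θ) = 0.0584·174.4·0.84526/0.27473 = 31.328 rad/s.

31.3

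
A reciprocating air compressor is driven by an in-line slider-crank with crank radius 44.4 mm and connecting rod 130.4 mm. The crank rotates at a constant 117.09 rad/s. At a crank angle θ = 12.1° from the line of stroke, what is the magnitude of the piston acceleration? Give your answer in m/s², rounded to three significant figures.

786

ω = 117.1 rad/s
x(θ) = r cosθ + √(L² − r² sin²θ); with ω constant, a = ω²·d²x/dθ².
d²x/dθ² = −r cosθ − r²(cos2θ)/√u − r⁴ sin²2θ/(4u^{3/2}),  u = L² − r² sin²θ = 0.0169175 m².
Substituting r = 0.0444 m, L = 0.1304 m, θ = 12.1°: d²x/dθ² = -0.057312 m.
a = ω²·d²x/dθ² = (117.1)²·(-0.057312) = -785.76 m/s²;  |a| = 785.76 m/s².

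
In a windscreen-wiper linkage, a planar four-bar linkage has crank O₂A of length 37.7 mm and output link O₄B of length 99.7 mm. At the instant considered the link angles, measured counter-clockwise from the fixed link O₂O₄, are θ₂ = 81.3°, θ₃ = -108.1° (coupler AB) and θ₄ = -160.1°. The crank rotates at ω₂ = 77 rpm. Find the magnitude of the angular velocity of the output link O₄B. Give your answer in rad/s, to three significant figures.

0.632

ω₂ = 8.063 rad/s (from 77 rpm).
Differentiating the loop-closure r₂e^{iθ₂}+r₃e^{iθ₃}=r₁+r₄e^{iθ₄} gives r₂ω₂e^{iθ₂}+r₃ω₃e^{iθ₃}=r₄ω₄e^{iθ₄}.
Eliminating the other unknown: ω₄ = r₂ω₂ sin(θ₂−θ₃) / [r₄ sin(θ₄−θ₃)].
Numerator sine = -0.16333; denominator sine = -0.78801.
Result = 0.0377·8.063·(-0.16333) / (0.0997·(-0.78801)) = +0.63196 rad/s; magnitude 0.63196 rad/s.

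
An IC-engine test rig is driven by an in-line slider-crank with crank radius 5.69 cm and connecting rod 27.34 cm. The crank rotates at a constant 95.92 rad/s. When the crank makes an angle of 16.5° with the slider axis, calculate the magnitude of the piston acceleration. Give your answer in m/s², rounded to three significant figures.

594

ω = 95.92 rad/s
x(θ) = r cosθ + √(L² − r² sin²θ); with ω constant, a = ω²·d²x/dθ².
d²x/dθ² = −r cosθ − r²(cos2θ)/√u − r⁴ sin²2θ/(4u^{3/2}),  u = L² − r² sin²θ = 0.0744864 m².
Substituting r = 0.0569 m, L = 0.2734 m, θ = 16.5°: d²x/dθ² = -0.064544 m.
a = ω²·d²x/dθ² = (95.92)²·(-0.064544) = -593.85 m/s²;  |a| = 593.85 m/s².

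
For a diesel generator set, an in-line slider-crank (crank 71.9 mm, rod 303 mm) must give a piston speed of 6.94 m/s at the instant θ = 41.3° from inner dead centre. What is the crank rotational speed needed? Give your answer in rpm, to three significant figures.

For an in-line slider-crank, |v_piston| = rω|sinθ|·[1 + r cosθ/√(L² − r² sin²θ)].
With r = 0.0719 m, L = 0.303 m, θ = 41.3°: the bracketed kinematic factor |dx/dθ| = 0.056019 m.
ω = v/|dx/dθ| = 6.94/0.056019 = 123.89 rad/s.
N = 60ω/(2π) = 1183 rpm.

1180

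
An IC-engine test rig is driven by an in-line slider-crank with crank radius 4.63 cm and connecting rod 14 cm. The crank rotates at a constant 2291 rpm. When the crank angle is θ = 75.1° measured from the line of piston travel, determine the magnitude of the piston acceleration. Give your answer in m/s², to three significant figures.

115

ω = 2π·2291/60 = 239.9 rad/s
x(θ) = r cosθ + √(L² − r² sin²θ); with ω constant, a = ω²·d²x/dθ².
d²x/dθ² = −r cosθ − r²(cos2θ)/√u − r⁴ sin²2θ/(4u^{3/2}),  u = L² − r² sin²θ = 0.017598 m².
Substituting r = 0.0463 m, L = 0.14 m, θ = 75.1°: d²x/dθ² = +0.0019959 m.
a = ω²·d²x/dθ² = (239.9)²·(+0.0019959) = +114.88 m/s²;  |a| = 114.88 m/s².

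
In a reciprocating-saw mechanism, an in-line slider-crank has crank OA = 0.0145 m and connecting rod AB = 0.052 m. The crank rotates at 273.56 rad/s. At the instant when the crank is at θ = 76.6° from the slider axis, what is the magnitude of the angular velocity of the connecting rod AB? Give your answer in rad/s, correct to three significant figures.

18.4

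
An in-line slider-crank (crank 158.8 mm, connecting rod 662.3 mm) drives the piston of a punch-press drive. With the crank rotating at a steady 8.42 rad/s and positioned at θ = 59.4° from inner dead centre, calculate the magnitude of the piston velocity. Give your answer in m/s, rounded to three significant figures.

ω = 8.42 rad/s
For an in-line slider-crank, x = r cosθ + √(L² − r² sin²θ), so v = −rω sinθ·[1 + r cosθ/√(L² − r² sin²θ)].
With r = 0.1588 m, L = 0.6623 m, θ = 59.4°: √(L² − r² sin²θ) = 0.64804 m.
v = −0.1588·8.42·0.86074·[1 + 0.1588·0.50904/0.64804] = -1.2945 m/s.
|v| = 1.2945 m/s.

1.29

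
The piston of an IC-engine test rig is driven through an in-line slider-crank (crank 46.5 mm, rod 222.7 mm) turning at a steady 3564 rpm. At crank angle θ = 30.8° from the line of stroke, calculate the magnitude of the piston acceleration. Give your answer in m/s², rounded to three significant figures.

ω = 2π·3564/60 = 373.2 rad/s
x(θ) = r cosθ + √(L² − r² sin²θ); with ω constant, a = ω²·d²x/dθ².
d²x/dθ² = −r cosθ − r²(cos2θ)/√u − r⁴ sin²2θ/(4u^{3/2}),  u = L² − r² sin²θ = 0.0490284 m².
Substituting r = 0.0465 m, L = 0.2227 m, θ = 30.8°: d²x/dθ² = -0.04467 m.
a = ω²·d²x/dθ² = (373.2)²·(-0.04467) = -6222.2 m/s²;  |a| = 6222.2 m/s².

6220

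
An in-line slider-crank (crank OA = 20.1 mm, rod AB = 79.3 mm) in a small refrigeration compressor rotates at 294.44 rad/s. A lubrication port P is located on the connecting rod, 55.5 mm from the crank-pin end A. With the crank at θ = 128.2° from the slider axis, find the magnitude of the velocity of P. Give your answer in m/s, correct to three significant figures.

ω = 294.4 rad/s.  Crank-pin speed |V_A| = rω = 5.9182 m/s, perpendicular to OA.
Rod angle: sinφ = −(r/L) sinθ ⇒ φ = -11.490°; ω_rod = −rω cosθ/√(L²−r²sin²θ) = +47.096 rad/s.
V_P = V_A + ω_rod × AP, with AP = 0.0555 m along the rod.
Components: V_Px = −rω sinθ − a·ω_rod·sinφ = -4.1302 m/s;  V_Py = rω cosθ + a·ω_rod·cosφ = -1.0984 m/s.
|V_P| = √(V_Px² + V_Py²) = 4.2738 m/s.

4.27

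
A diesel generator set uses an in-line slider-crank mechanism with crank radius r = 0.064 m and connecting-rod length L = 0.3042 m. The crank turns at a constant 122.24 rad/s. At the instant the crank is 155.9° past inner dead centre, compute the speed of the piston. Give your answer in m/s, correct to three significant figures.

2.58

ω = 122.2 rad/s
For an in-line slider-crank, x = r cosθ + √(L² − r² sin²θ), so v = −rω sinθ·[1 + r cosθ/√(L² − r² sin²θ)].
With r = 0.064 m, L = 0.3042 m, θ = 155.9°: √(L² − r² sin²θ) = 0.30308 m.
v = −0.064·122.2·0.40833·[1 + 0.064·-0.91283/0.30308] = -2.5787 m/s.
|v| = 2.5787 m/s.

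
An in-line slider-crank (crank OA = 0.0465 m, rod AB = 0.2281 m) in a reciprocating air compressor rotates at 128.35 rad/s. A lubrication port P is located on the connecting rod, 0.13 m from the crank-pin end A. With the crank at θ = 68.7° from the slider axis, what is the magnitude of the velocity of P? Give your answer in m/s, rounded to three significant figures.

5.87

ω = 128.3 rad/s.  Crank-pin speed |V_A| = rω = 5.9683 m/s, perpendicular to OA.
Rod angle: sinφ = −(r/L) sinθ ⇒ φ = -10.949°; ω_rod = −rω cosθ/√(L²−r²sin²θ) = -9.6807 rad/s.
V_P = V_A + ω_rod × AP, with AP = 0.13 m along the rod.
Components: V_Px = −rω sinθ − a·ω_rod·sinφ = -5.7996 m/s;  V_Py = rω cosθ + a·ω_rod·cosφ = +0.93239 m/s.
|V_P| = √(V_Px² + V_Py²) = 5.8741 m/s.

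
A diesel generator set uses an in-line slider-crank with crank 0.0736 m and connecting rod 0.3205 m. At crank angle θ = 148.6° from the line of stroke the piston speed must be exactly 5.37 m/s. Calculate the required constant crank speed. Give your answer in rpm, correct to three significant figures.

For an in-line slider-crank, |v_piston| = rω|sinθ|·[1 + r cosθ/√(L² − r² sin²θ)].
With r = 0.0736 m, L = 0.3205 m, θ = 148.6°: the bracketed kinematic factor |dx/dθ| = 0.030776 m.
ω = v/|dx/dθ| = 5.37/0.030776 = 174.49 rad/s.
N = 60ω/(2π) = 1666.2 rpm.

1670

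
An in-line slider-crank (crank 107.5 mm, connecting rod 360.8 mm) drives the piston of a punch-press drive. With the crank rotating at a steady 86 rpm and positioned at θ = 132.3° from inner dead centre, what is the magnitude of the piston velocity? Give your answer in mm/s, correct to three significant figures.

569

ω = 2π·86/60 = 9.006 rad/s
For an in-line slider-crank, x = r cosθ + √(L² − r² sin²θ), so v = −rω sinθ·[1 + r cosθ/√(L² − r² sin²θ)].
With r = 0.1075 m, L = 0.3608 m, θ = 132.3°: √(L² − r² sin²θ) = 0.35193 m.
v = −0.1075·9.006·0.73963·[1 + 0.1075·-0.67301/0.35193] = -0.56886 m/s.
|v| = 0.56886 m/s = 568.86 mm/s.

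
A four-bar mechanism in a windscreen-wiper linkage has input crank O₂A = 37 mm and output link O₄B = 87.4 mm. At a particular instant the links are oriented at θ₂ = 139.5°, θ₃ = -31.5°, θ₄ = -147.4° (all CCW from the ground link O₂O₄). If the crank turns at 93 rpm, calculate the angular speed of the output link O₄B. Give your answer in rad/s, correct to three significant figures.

0.717

ω₂ = 9.739 rad/s (from 93 rpm).
Differentiating the loop-closure r₂e^{iθ₂}+r₃e^{iθ₃}=r₁+r₄e^{iθ₄} gives r₂ω₂e^{iθ₂}+r₃ω₃e^{iθ₃}=r₄ω₄e^{iθ₄}.
Eliminating the other unknown: ω₄ = r₂ω₂ sin(θ₂−θ₃) / [r₄ sin(θ₄−θ₃)].
Numerator sine = +0.15643; denominator sine = -0.89956.
Result = 0.037·9.739·(+0.15643) / (0.0874·(-0.89956)) = -0.71698 rad/s; magnitude 0.71698 rad/s.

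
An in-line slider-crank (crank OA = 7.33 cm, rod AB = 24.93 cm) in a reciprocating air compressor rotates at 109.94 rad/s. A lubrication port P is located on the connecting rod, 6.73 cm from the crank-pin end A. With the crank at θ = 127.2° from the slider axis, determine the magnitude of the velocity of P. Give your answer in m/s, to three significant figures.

ω = 109.9 rad/s.  Crank-pin speed |V_A| = rω = 8.0586 m/s, perpendicular to OA.
Rod angle: sinφ = −(r/L) sinθ ⇒ φ = -13.544°; ω_rod = −rω cosθ/√(L²−r²sin²θ) = +20.103 rad/s.
V_P = V_A + ω_rod × AP, with AP = 0.0673 m along the rod.
Components: V_Px = −rω sinθ − a·ω_rod·sinφ = -6.1021 m/s;  V_Py = rω cosθ + a·ω_rod·cosφ = -3.5569 m/s.
|V_P| = √(V_Px² + V_Py²) = 7.0631 m/s.

7.06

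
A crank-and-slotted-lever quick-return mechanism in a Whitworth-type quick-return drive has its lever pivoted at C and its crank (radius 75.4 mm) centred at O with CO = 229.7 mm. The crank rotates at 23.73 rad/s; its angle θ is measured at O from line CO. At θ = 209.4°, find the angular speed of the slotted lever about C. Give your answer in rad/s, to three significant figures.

7.89

ω = 23.73 rad/s
Crank pin A relative to C: A = (d + r cosθ, r sinθ); lever angle φ = atan2(r sinθ, d + r cosθ).
Differentiating tanφ: φ̇ = rω(d cosθ + r)/(d² + r² + 2dr cosθ).
d² + r² + 2dr cosθ = |CA|² = 0.0282695 m²;  d cosθ + r = -0.12472 m.
|ω_lever| = |0.0754·23.73·-0.12472| / 0.0282695 = 7.8937 rad/s.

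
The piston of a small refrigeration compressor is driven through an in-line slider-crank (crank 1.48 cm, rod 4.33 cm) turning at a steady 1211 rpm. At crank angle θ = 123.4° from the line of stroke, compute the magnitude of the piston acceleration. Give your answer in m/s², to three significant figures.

162

ω = 2π·1211/60 = 126.8 rad/s
x(θ) = r cosθ + √(L² − r² sin²θ); with ω constant, a = ω²·d²x/dθ².
d²x/dθ² = −r cosθ − r²(cos2θ)/√u − r⁴ sin²2θ/(4u^{3/2}),  u = L² − r² sin²θ = 0.00172223 m².
Substituting r = 0.0148 m, L = 0.0433 m, θ = 123.4°: d²x/dθ² = +0.010085 m.
a = ω²·d²x/dθ² = (126.8)²·(+0.010085) = +162.18 m/s²;  |a| = 162.18 m/s².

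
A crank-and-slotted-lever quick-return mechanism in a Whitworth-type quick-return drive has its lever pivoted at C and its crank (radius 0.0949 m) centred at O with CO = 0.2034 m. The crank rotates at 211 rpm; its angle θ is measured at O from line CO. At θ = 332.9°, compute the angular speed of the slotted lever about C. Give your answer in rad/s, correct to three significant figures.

ω = 22.1 rad/s (from 211 rpm).
Crank pin A relative to C: A = (d + r cosθ, r sinθ); lever angle φ = atan2(r sinθ, d + r cosθ).
Differentiating tanφ: φ̇ = rω(d cosθ + r)/(d² + r² + 2dr cosθ).
d² + r² + 2dr cosθ = |CA|² = 0.0847445 m²;  d cosθ + r = +0.27597 m.
|ω_lever| = |0.0949·22.1·+0.27597| / 0.0847445 = 6.8285 rad/s.

6.83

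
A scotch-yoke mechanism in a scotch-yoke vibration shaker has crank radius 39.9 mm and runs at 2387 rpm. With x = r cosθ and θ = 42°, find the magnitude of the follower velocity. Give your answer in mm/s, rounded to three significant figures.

ω = 250 rad/s (from 2387 rpm).
x = r cosθ ⇒ ẋ = −rω sinθ.
|v| = rω|sinθ| = 0.0399·250·|sin 42°| = 6.6737 m/s = 6673.7 mm/s.

6670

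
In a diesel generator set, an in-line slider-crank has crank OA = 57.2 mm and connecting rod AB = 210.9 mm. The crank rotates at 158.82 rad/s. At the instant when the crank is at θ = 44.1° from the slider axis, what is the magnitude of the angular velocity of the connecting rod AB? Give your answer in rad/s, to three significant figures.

31.5

ω = 158.8 rad/s
The rod makes angle φ with the slider axis where L sinφ = r sinθ; differentiating, L cosφ·φ̇ = r ω cosθ.
L cosφ = √(L² − r² sin²θ) = 0.20711 m.
|ω_rod| = r ω |cosθ| / √(L² − r² sin²θ) = 0.0572·158.8·0.71813/0.20711 = 31.499 rad/s.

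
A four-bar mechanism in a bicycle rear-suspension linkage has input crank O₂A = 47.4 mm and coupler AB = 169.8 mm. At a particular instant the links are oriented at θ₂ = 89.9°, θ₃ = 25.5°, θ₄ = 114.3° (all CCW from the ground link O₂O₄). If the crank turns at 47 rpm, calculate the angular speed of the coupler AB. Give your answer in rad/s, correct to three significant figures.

ω₂ = 4.922 rad/s (from 47 rpm).
Differentiating the loop-closure r₂e^{iθ₂}+r₃e^{iθ₃}=r₁+r₄e^{iθ₄} gives r₂ω₂e^{iθ₂}+r₃ω₃e^{iθ₃}=r₄ω₄e^{iθ₄}.
Eliminating the other unknown: ω₃ = r₂ω₂ sin(θ₄−θ₂) / [r₃ sin(θ₃−θ₄)].
Numerator sine = +0.41310; denominator sine = -0.99978.
Result = 0.0474·4.922·(+0.41310) / (0.1698·(-0.99978)) = -0.5677 rad/s; magnitude 0.5677 rad/s.

0.568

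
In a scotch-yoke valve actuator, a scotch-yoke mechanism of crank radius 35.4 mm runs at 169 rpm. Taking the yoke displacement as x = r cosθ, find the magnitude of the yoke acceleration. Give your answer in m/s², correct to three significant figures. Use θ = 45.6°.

7.76

ω = 17.7 rad/s (from 169 rpm).
x = r cosθ ⇒ ẍ = −rω² cosθ (ω constant).
|a| = rω²|cosθ| = 0.0354·(17.7)²·|cos 45.6°| = 7.7575 m/s².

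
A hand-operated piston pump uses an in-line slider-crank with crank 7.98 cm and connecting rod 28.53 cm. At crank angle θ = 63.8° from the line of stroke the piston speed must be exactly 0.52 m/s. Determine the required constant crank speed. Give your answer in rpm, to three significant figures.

61.5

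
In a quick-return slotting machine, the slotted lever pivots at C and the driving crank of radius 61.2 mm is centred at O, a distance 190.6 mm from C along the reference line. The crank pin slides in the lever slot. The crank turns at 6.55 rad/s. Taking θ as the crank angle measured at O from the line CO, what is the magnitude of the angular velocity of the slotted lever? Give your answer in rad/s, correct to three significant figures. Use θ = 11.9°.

ω = 6.55 rad/s
Crank pin A relative to C: A = (d + r cosθ, r sinθ); lever angle φ = atan2(r sinθ, d + r cosθ).
Differentiating tanφ: φ̇ = rω(d cosθ + r)/(d² + r² + 2dr cosθ).
d² + r² + 2dr cosθ = |CA|² = 0.0629019 m²;  d cosθ + r = +0.2477 m.
|ω_lever| = |0.0612·6.55·+0.2477| / 0.0629019 = 1.5786 rad/s.

1.58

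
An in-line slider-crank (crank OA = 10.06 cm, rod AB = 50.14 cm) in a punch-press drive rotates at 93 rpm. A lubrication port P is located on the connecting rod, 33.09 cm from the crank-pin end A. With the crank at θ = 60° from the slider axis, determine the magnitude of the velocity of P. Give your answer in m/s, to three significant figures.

ω = 9.739 rad/s.  Crank-pin speed |V_A| = rω = 0.97974 m/s, perpendicular to OA.
Rod angle: sinφ = −(r/L) sinθ ⇒ φ = -10.006°; ω_rod = −rω cosθ/√(L²−r²sin²θ) = -0.99209 rad/s.
V_P = V_A + ω_rod × AP, with AP = 0.3309 m along the rod.
Components: V_Px = −rω sinθ − a·ω_rod·sinφ = -0.90552 m/s;  V_Py = rω cosθ + a·ω_rod·cosφ = +0.16658 m/s.
|V_P| = √(V_Px² + V_Py²) = 0.92071 m/s.

0.921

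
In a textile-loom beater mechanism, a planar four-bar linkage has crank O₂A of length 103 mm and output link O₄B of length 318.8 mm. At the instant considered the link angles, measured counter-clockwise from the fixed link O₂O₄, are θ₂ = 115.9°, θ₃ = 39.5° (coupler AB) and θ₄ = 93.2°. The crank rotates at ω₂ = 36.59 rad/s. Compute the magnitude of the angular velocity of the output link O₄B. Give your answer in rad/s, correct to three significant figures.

ω₂ = 36.59 rad/s
Differentiating the loop-closure r₂e^{iθ₂}+r₃e^{iθ₃}=r₁+r₄e^{iθ₄} gives r₂ω₂e^{iθ₂}+r₃ω₃e^{iθ₃}=r₄ω₄e^{iθ₄}.
Eliminating the other unknown: ω₄ = r₂ω₂ sin(θ₂−θ₃) / [r₄ sin(θ₄−θ₃)].
Numerator sine = +0.97196; denominator sine = +0.80593.
Result = 0.103·36.59·(+0.97196) / (0.3188·(+0.80593)) = +14.257 rad/s; magnitude 14.257 rad/s.

14.3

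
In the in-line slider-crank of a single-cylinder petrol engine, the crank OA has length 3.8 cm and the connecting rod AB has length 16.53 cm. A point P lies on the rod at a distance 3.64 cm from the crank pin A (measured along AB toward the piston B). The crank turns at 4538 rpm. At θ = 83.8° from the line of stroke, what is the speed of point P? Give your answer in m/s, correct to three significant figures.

18.1

ω = 475.2 rad/s.  Crank-pin speed |V_A| = rω = 18.058 m/s, perpendicular to OA.
Rod angle: sinφ = −(r/L) sinθ ⇒ φ = -13.211°; ω_rod = −rω cosθ/√(L²−r²sin²θ) = -12.119 rad/s.
V_P = V_A + ω_rod × AP, with AP = 0.0364 m along the rod.
Components: V_Px = −rω sinθ − a·ω_rod·sinφ = -18.053 m/s;  V_Py = rω cosθ + a·ω_rod·cosφ = +1.5208 m/s.
|V_P| = √(V_Px² + V_Py²) = 18.117 m/s.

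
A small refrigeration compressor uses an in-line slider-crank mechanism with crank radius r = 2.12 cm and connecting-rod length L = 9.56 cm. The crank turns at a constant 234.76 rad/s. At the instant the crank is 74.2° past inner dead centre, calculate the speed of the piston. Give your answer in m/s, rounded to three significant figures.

5.08

ω = 234.8 rad/s
For an in-line slider-crank, x = r cosθ + √(L² − r² sin²θ), so v = −rω sinθ·[1 + r cosθ/√(L² − r² sin²θ)].
With r = 0.0212 m, L = 0.0956 m, θ = 74.2°: √(L² − r² sin²θ) = 0.093398 m.
v = −0.0212·234.8·0.96222·[1 + 0.0212·0.27228/0.093398] = -5.0848 m/s.
|v| = 5.0848 m/s.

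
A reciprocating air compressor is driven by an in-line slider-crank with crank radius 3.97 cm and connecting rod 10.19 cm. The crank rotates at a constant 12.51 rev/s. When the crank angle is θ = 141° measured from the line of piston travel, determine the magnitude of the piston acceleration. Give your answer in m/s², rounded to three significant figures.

166

ω = 2π·12.5 = 78.6 rad/s
x(θ) = r cosθ + √(L² − r² sin²θ); with ω constant, a = ω²·d²x/dθ².
d²x/dθ² = −r cosθ − r²(cos2θ)/√u − r⁴ sin²2θ/(4u^{3/2}),  u = L² − r² sin²θ = 0.00975941 m².
Substituting r = 0.0397 m, L = 0.1019 m, θ = 141°: d²x/dθ² = +0.026919 m.
a = ω²·d²x/dθ² = (78.6)²·(+0.026919) = +166.32 m/s²;  |a| = 166.32 m/s².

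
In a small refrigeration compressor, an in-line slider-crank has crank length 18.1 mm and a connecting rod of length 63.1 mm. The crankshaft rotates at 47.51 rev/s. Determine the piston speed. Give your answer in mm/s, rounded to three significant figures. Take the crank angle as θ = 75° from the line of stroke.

5620

ω = 2π·47.5 = 298.5 rad/s
For an in-line slider-crank, x = r cosθ + √(L² − r² sin²θ), so v = −rω sinθ·[1 + r cosθ/√(L² − r² sin²θ)].
With r = 0.0181 m, L = 0.0631 m, θ = 75°: √(L² − r² sin²θ) = 0.06063 m.
v = −0.0181·298.5·0.96593·[1 + 0.0181·0.25882/0.06063] = -5.6223 m/s.
|v| = 5.6223 m/s = 5622.3 mm/s.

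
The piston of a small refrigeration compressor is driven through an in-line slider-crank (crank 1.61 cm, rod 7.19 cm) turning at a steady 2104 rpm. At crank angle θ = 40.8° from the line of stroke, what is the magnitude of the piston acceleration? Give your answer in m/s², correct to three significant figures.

620

ω = 2π·2104/60 = 220.3 rad/s
x(θ) = r cosθ + √(L² − r² sin²θ); with ω constant, a = ω²·d²x/dθ².
d²x/dθ² = −r cosθ − r²(cos2θ)/√u − r⁴ sin²2θ/(4u^{3/2}),  u = L² − r² sin²θ = 0.00505894 m².
Substituting r = 0.0161 m, L = 0.0719 m, θ = 40.8°: d²x/dθ² = -0.012766 m.
a = ω²·d²x/dθ² = (220.3)²·(-0.012766) = -619.72 m/s²;  |a| = 619.72 m/s².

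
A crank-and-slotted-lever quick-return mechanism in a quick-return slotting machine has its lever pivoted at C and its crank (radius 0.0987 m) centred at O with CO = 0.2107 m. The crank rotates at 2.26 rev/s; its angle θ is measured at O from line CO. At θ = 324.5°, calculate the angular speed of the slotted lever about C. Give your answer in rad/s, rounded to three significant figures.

ω = 14.2 rad/s (from 2.26 rev/s).
Crank pin A relative to C: A = (d + r cosθ, r sinθ); lever angle φ = atan2(r sinθ, d + r cosθ).
Differentiating tanφ: φ̇ = rω(d cosθ + r)/(d² + r² + 2dr cosθ).
d² + r² + 2dr cosθ = |CA|² = 0.087997 m²;  d cosθ + r = +0.27023 m.
|ω_lever| = |0.0987·14.2·+0.27023| / 0.087997 = 4.3041 rad/s.

4.30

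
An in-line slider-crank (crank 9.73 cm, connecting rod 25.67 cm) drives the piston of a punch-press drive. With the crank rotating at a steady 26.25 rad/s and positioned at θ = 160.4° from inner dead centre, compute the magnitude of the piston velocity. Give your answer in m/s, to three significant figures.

0.548

ω = 26.25 rad/s
For an in-line slider-crank, x = r cosθ + √(L² − r² sin²θ), so v = −rω sinθ·[1 + r cosθ/√(L² − r² sin²θ)].
With r = 0.0973 m, L = 0.2567 m, θ = 160.4°: √(L² − r² sin²θ) = 0.25462 m.
v = −0.0973·26.25·0.33545·[1 + 0.0973·-0.94206/0.25462] = -0.54834 m/s.
|v| = 0.54834 m/s.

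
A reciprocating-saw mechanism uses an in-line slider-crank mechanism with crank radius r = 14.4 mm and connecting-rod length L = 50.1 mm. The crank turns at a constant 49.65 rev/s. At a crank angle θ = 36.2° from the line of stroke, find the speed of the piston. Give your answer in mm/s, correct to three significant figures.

3280

ω = 2π·49.6 = 312 rad/s
For an in-line slider-crank, x = r cosθ + √(L² − r² sin²θ), so v = −rω sinθ·[1 + r cosθ/√(L² − r² sin²θ)].
With r = 0.0144 m, L = 0.0501 m, θ = 36.2°: √(L² − r² sin²θ) = 0.049373 m.
v = −0.0144·312·0.59061·[1 + 0.0144·0.80696/0.049373] = -3.2776 m/s.
|v| = 3.2776 m/s = 3277.6 mm/s.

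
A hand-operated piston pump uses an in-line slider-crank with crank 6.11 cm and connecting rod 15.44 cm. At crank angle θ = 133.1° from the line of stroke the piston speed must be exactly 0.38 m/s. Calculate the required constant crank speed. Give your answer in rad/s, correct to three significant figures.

11.9

For an in-line slider-crank, |v_piston| = rω|sinθ|·[1 + r cosθ/√(L² − r² sin²θ)].
With r = 0.0611 m, L = 0.1544 m, θ = 133.1°: the bracketed kinematic factor |dx/dθ| = 0.032013 m.
ω = v/|dx/dθ| = 0.38/0.032013 = 11.87 rad/s.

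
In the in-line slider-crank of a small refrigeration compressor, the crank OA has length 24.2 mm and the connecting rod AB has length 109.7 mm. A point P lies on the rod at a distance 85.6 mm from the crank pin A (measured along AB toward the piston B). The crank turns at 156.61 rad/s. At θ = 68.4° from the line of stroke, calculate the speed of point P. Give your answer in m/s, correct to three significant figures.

ω = 156.6 rad/s.  Crank-pin speed |V_A| = rω = 3.79 m/s, perpendicular to OA.
Rod angle: sinφ = −(r/L) sinθ ⇒ φ = -11.836°; ω_rod = −rω cosθ/√(L²−r²sin²θ) = -12.994 rad/s.
V_P = V_A + ω_rod × AP, with AP = 0.0856 m along the rod.
Components: V_Px = −rω sinθ − a·ω_rod·sinφ = -3.752 m/s;  V_Py = rω cosθ + a·ω_rod·cosφ = +0.30651 m/s.
|V_P| = √(V_Px² + V_Py²) = 3.7645 m/s.

3.76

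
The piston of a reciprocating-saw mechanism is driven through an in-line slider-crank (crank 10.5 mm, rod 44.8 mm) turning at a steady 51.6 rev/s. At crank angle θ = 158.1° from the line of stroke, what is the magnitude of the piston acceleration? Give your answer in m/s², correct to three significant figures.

835

ω = 2π·51.6 = 324.2 rad/s
x(θ) = r cosθ + √(L² − r² sin²θ); with ω constant, a = ω²·d²x/dθ².
d²x/dθ² = −r cosθ − r²(cos2θ)/√u − r⁴ sin²2θ/(4u^{3/2}),  u = L² − r² sin²θ = 0.0019917 m².
Substituting r = 0.0105 m, L = 0.0448 m, θ = 158.1°: d²x/dθ² = +0.0079429 m.
a = ω²·d²x/dθ² = (324.2)²·(+0.0079429) = +834.9 m/s²;  |a| = 834.9 m/s².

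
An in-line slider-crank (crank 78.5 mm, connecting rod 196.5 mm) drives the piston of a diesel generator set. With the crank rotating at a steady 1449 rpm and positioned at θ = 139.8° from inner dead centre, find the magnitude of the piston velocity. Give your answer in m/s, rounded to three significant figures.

5.26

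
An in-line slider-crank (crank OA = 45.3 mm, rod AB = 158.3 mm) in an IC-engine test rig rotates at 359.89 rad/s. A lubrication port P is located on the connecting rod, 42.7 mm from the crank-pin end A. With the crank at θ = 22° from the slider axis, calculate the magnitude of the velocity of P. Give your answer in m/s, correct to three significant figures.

12.8

ω = 359.9 rad/s.  Crank-pin speed |V_A| = rω = 16.303 m/s, perpendicular to OA.
Rod angle: sinφ = −(r/L) sinθ ⇒ φ = -6.154°; ω_rod = −rω cosθ/√(L²−r²sin²θ) = -96.042 rad/s.
V_P = V_A + ω_rod × AP, with AP = 0.0427 m along the rod.
Components: V_Px = −rω sinθ − a·ω_rod·sinφ = -6.5468 m/s;  V_Py = rω cosθ + a·ω_rod·cosφ = +11.039 m/s.
|V_P| = √(V_Px² + V_Py²) = 12.834 m/s.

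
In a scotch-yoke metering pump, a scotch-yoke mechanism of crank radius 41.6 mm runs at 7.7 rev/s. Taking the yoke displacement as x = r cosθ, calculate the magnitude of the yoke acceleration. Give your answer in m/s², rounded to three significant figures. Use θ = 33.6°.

81.1

ω = 48.38 rad/s (from 7.7 rev/s).
x = r cosθ ⇒ ẍ = −rω² cosθ (ω constant).
|a| = rω²|cosθ| = 0.0416·(48.38)²·|cos 33.6°| = 81.103 m/s².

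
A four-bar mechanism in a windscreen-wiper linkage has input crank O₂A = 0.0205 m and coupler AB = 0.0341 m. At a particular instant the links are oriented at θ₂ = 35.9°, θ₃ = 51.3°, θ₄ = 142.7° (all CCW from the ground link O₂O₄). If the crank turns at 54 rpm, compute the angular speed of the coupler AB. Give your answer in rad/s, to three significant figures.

3.26

ω₂ = 5.655 rad/s (from 54 rpm).
Differentiating the loop-closure r₂e^{iθ₂}+r₃e^{iθ₃}=r₁+r₄e^{iθ₄} gives r₂ω₂e^{iθ₂}+r₃ω₃e^{iθ₃}=r₄ω₄e^{iθ₄}.
Eliminating the other unknown: ω₃ = r₂ω₂ sin(θ₄−θ₂) / [r₃ sin(θ₃−θ₄)].
Numerator sine = +0.95732; denominator sine = -0.99970.
Result = 0.0205·5.655·(+0.95732) / (0.0341·(-0.99970)) = -3.2554 rad/s; magnitude 3.2554 rad/s.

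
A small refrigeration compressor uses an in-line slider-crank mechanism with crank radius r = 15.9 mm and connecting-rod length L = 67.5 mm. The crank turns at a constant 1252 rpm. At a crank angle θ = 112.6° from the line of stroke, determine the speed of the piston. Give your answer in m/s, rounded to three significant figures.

ω = 2π·1252/60 = 131.1 rad/s
For an in-line slider-crank, x = r cosθ + √(L² − r² sin²θ), so v = −rω sinθ·[1 + r cosθ/√(L² − r² sin²θ)].
With r = 0.0159 m, L = 0.0675 m, θ = 112.6°: √(L² − r² sin²θ) = 0.065885 m.
v = −0.0159·131.1·0.92321·[1 + 0.0159·-0.38430/0.065885] = -1.7461 m/s.
|v| = 1.7461 m/s.

1.75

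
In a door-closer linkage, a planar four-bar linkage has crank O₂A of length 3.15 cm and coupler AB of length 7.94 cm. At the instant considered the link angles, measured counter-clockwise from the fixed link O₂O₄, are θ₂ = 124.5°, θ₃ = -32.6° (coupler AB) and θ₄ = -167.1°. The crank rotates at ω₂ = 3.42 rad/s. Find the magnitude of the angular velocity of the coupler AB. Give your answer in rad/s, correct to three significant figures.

1.77

ω₂ = 3.42 rad/s
Differentiating the loop-closure r₂e^{iθ₂}+r₃e^{iθ₃}=r₁+r₄e^{iθ₄} gives r₂ω₂e^{iθ₂}+r₃ω₃e^{iθ₃}=r₄ω₄e^{iθ₄}.
Eliminating the other unknown: ω₃ = r₂ω₂ sin(θ₄−θ₂) / [r₃ sin(θ₃−θ₄)].
Numerator sine = +0.92978; denominator sine = +0.71325.
Result = 0.0315·3.42·(+0.92978) / (0.0794·(+0.71325)) = +1.7687 rad/s; magnitude 1.7687 rad/s.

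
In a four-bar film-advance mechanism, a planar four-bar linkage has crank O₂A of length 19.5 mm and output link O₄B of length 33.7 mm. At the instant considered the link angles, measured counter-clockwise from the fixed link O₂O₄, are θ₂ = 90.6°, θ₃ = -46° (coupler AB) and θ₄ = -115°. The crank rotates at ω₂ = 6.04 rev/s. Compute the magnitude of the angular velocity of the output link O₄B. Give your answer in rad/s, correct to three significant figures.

ω₂ = 37.95 rad/s (from 6.04 rev/s).
Differentiating the loop-closure r₂e^{iθ₂}+r₃e^{iθ₃}=r₁+r₄e^{iθ₄} gives r₂ω₂e^{iθ₂}+r₃ω₃e^{iθ₃}=r₄ω₄e^{iθ₄}.
Eliminating the other unknown: ω₄ = r₂ω₂ sin(θ₂−θ₃) / [r₄ sin(θ₄−θ₃)].
Numerator sine = +0.68709; denominator sine = -0.93358.
Result = 0.0195·37.95·(+0.68709) / (0.0337·(-0.93358)) = -16.162 rad/s; magnitude 16.162 rad/s.

16.2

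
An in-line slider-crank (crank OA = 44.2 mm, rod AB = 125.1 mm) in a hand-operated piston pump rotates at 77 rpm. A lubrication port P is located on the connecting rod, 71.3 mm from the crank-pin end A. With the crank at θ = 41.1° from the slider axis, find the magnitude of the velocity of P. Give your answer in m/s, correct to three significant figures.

ω = 8.063 rad/s.  Crank-pin speed |V_A| = rω = 0.3564 m/s, perpendicular to OA.
Rod angle: sinφ = −(r/L) sinθ ⇒ φ = -13.430°; ω_rod = −rω cosθ/√(L²−r²sin²θ) = -2.2072 rad/s.
V_P = V_A + ω_rod × AP, with AP = 0.0713 m along the rod.
Components: V_Px = −rω sinθ − a·ω_rod·sinφ = -0.27084 m/s;  V_Py = rω cosθ + a·ω_rod·cosφ = +0.1155 m/s.
|V_P| = √(V_Px² + V_Py²) = 0.29444 m/s.

0.294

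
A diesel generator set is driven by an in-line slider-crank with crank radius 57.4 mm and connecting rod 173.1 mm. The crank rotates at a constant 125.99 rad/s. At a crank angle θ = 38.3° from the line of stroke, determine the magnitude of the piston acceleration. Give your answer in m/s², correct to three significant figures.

ω = 126 rad/s
x(θ) = r cosθ + √(L² − r² sin²θ); with ω constant, a = ω²·d²x/dθ².
d²x/dθ² = −r cosθ − r²(cos2θ)/√u − r⁴ sin²2θ/(4u^{3/2}),  u = L² − r² sin²θ = 0.028698 m².
Substituting r = 0.0574 m, L = 0.1731 m, θ = 38.3°: d²x/dθ² = -0.050082 m.
a = ω²·d²x/dθ² = (126)²·(-0.050082) = -794.97 m/s²;  |a| = 794.97 m/s².

795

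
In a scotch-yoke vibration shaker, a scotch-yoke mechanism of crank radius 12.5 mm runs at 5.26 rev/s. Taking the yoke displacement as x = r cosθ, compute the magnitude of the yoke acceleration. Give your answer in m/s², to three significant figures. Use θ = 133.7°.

9.43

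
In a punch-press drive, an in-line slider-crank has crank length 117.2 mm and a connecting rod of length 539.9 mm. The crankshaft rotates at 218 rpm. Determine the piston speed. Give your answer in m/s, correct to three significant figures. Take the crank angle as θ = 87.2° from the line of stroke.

ω = 2π·218/60 = 22.83 rad/s
For an in-line slider-crank, x = r cosθ + √(L² − r² sin²θ), so v = −rω sinθ·[1 + r cosθ/√(L² − r² sin²θ)].
With r = 0.1172 m, L = 0.5399 m, θ = 87.2°: √(L² − r² sin²θ) = 0.52706 m.
v = −0.1172·22.83·0.99881·[1 + 0.1172·0.04885/0.52706] = -2.7014 m/s.
|v| = 2.7014 m/s.

2.70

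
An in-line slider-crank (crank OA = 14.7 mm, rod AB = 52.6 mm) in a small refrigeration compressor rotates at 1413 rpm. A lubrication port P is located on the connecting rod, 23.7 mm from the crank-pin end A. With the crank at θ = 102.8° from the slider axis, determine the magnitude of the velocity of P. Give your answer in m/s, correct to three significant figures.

ω = 148 rad/s.  Crank-pin speed |V_A| = rω = 2.1751 m/s, perpendicular to OA.
Rod angle: sinφ = −(r/L) sinθ ⇒ φ = -15.814°; ω_rod = −rω cosθ/√(L²−r²sin²θ) = +9.522 rad/s.
V_P = V_A + ω_rod × AP, with AP = 0.0237 m along the rod.
Components: V_Px = −rω sinθ − a·ω_rod·sinφ = -2.0596 m/s;  V_Py = rω cosθ + a·ω_rod·cosφ = -0.26477 m/s.
|V_P| = √(V_Px² + V_Py²) = 2.0765 m/s.

2.08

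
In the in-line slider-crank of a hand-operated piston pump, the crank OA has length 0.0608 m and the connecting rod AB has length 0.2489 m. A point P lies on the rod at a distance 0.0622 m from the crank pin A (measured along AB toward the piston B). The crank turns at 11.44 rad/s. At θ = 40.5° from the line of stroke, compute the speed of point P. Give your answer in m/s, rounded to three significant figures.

0.617

ω = 11.44 rad/s.  Crank-pin speed |V_A| = rω = 0.69555 m/s, perpendicular to OA.
Rod angle: sinφ = −(r/L) sinθ ⇒ φ = -9.128°; ω_rod = −rω cosθ/√(L²−r²sin²θ) = -2.1522 rad/s.
V_P = V_A + ω_rod × AP, with AP = 0.0622 m along the rod.
Components: V_Px = −rω sinθ − a·ω_rod·sinφ = -0.47296 m/s;  V_Py = rω cosθ + a·ω_rod·cosφ = +0.39673 m/s.
|V_P| = √(V_Px² + V_Py²) = 0.61732 m/s.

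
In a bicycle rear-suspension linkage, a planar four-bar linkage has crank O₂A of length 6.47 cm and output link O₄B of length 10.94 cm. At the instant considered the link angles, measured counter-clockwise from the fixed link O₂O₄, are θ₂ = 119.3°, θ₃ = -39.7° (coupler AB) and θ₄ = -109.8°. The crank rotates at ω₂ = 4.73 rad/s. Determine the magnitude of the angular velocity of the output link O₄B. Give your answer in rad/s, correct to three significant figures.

1.07

ω₂ = 4.73 rad/s
Differentiating the loop-closure r₂e^{iθ₂}+r₃e^{iθ₃}=r₁+r₄e^{iθ₄} gives r₂ω₂e^{iθ₂}+r₃ω₃e^{iθ₃}=r₄ω₄e^{iθ₄}.
Eliminating the other unknown: ω₄ = r₂ω₂ sin(θ₂−θ₃) / [r₄ sin(θ₄−θ₃)].
Numerator sine = +0.35837; denominator sine = -0.94029.
Result = 0.0647·4.73·(+0.35837) / (0.1094·(-0.94029)) = -1.0661 rad/s; magnitude 1.0661 rad/s.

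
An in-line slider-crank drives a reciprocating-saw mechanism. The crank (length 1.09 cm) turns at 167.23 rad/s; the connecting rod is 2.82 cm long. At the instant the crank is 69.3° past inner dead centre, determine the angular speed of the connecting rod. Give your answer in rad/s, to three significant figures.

ω = 167.2 rad/s
The rod makes angle φ with the slider axis where L sinφ = r sinθ; differentiating, L cosφ·φ̇ = r ω cosθ.
L cosφ = √(L² − r² sin²θ) = 0.026292 m.
|ω_rod| = r ω |cosθ| / √(L² − r² sin²θ) = 0.0109·167.2·0.35347/0.026292 = 24.506 rad/s.

24.5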